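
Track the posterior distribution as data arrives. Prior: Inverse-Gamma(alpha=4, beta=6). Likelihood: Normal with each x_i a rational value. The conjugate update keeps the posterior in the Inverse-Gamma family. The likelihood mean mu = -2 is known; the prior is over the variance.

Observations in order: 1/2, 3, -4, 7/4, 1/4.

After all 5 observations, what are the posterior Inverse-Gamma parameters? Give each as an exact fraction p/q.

obs 1: x=1/2 → posterior Inverse-Gamma(9/2, 73/8)
obs 2: x=3 → posterior Inverse-Gamma(5, 173/8)
obs 3: x=-4 → posterior Inverse-Gamma(11/2, 189/8)
obs 4: x=7/4 → posterior Inverse-Gamma(6, 981/32)
obs 5: x=1/4 → posterior Inverse-Gamma(13/2, 531/16)

alpha=13/2, beta=531/16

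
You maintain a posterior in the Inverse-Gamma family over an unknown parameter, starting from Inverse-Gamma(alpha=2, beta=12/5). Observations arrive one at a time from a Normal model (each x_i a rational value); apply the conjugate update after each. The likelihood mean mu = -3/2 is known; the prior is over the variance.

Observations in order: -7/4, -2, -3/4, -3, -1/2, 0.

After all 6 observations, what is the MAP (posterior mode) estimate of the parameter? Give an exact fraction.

obs 1: x=-7/4 → posterior Inverse-Gamma(5/2, 389/160)
obs 2: x=-2 → posterior Inverse-Gamma(3, 409/160)
obs 3: x=-3/4 → posterior Inverse-Gamma(7/2, 227/80)
obs 4: x=-3 → posterior Inverse-Gamma(4, 317/80)
obs 5: x=-1/2 → posterior Inverse-Gamma(9/2, 357/80)
obs 6: x=0 → posterior Inverse-Gamma(5, 447/80)

149/160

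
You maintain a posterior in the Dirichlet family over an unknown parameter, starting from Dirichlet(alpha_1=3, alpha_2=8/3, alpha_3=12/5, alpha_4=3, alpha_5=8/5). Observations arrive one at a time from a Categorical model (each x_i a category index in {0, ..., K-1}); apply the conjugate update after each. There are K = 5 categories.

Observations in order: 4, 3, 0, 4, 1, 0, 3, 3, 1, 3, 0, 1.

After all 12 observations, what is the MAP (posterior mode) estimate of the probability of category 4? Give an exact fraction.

obs 1: x=4 → posterior Dirichlet(3, 8/3, 12/5, 3, 13/5)
obs 2: x=3 → posterior Dirichlet(3, 8/3, 12/5, 4, 13/5)
obs 3: x=0 → posterior Dirichlet(4, 8/3, 12/5, 4, 13/5)
obs 4: x=4 → posterior Dirichlet(4, 8/3, 12/5, 4, 18/5)
obs 5: x=1 → posterior Dirichlet(4, 11/3, 12/5, 4, 18/5)
obs 6: x=0 → posterior Dirichlet(5, 11/3, 12/5, 4, 18/5)
obs 7: x=3 → posterior Dirichlet(5, 11/3, 12/5, 5, 18/5)
obs 8: x=3 → posterior Dirichlet(5, 11/3, 12/5, 6, 18/5)
obs 9: x=1 → posterior Dirichlet(5, 14/3, 12/5, 6, 18/5)
obs 10: x=3 → posterior Dirichlet(5, 14/3, 12/5, 7, 18/5)
obs 11: x=0 → posterior Dirichlet(6, 14/3, 12/5, 7, 18/5)
obs 12: x=1 → posterior Dirichlet(6, 17/3, 12/5, 7, 18/5)

39/295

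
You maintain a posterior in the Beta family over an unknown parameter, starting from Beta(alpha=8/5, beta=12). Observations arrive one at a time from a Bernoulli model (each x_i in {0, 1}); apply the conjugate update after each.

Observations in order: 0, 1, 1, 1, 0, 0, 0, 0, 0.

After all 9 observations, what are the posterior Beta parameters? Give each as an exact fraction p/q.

obs 1: x=0 → posterior Beta(8/5, 13)
obs 2: x=1 → posterior Beta(13/5, 13)
obs 3: x=1 → posterior Beta(18/5, 13)
obs 4: x=1 → posterior Beta(23/5, 13)
obs 5: x=0 → posterior Beta(23/5, 14)
obs 6: x=0 → posterior Beta(23/5, 15)
obs 7: x=0 → posterior Beta(23/5, 16)
obs 8: x=0 → posterior Beta(23/5, 17)
obs 9: x=0 → posterior Beta(23/5, 18)

alpha=23/5, beta=18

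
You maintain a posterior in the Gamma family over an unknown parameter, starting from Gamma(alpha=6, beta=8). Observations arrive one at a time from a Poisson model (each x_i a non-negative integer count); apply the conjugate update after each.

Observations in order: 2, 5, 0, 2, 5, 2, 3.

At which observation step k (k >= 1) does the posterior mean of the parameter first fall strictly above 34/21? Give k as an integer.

obs 1: x=2 → posterior Gamma(8, 9)
obs 2: x=5 → posterior Gamma(13, 10)
obs 3: x=0 → posterior Gamma(13, 11)
obs 4: x=2 → posterior Gamma(15, 12)
obs 5: x=5 → posterior Gamma(20, 13)
obs 6: x=2 → posterior Gamma(22, 14)
obs 7: x=3 → posterior Gamma(25, 15)

k = 7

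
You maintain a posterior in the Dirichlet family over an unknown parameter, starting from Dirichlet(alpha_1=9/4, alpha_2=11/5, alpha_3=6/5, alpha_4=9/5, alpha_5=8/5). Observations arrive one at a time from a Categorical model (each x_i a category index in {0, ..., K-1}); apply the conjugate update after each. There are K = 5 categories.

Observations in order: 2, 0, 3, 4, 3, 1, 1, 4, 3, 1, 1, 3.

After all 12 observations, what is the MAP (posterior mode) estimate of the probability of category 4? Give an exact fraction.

obs 1: x=2 → posterior Dirichlet(9/4, 11/5, 11/5, 9/5, 8/5)
obs 2: x=0 → posterior Dirichlet(13/4, 11/5, 11/5, 9/5, 8/5)
obs 3: x=3 → posterior Dirichlet(13/4, 11/5, 11/5, 14/5, 8/5)
obs 4: x=4 → posterior Dirichlet(13/4, 11/5, 11/5, 14/5, 13/5)
obs 5: x=3 → posterior Dirichlet(13/4, 11/5, 11/5, 19/5, 13/5)
obs 6: x=1 → posterior Dirichlet(13/4, 16/5, 11/5, 19/5, 13/5)
obs 7: x=1 → posterior Dirichlet(13/4, 21/5, 11/5, 19/5, 13/5)
obs 8: x=4 → posterior Dirichlet(13/4, 21/5, 11/5, 19/5, 18/5)
obs 9: x=3 → posterior Dirichlet(13/4, 21/5, 11/5, 24/5, 18/5)
obs 10: x=1 → posterior Dirichlet(13/4, 26/5, 11/5, 24/5, 18/5)
obs 11: x=1 → posterior Dirichlet(13/4, 31/5, 11/5, 24/5, 18/5)
obs 12: x=3 → posterior Dirichlet(13/4, 31/5, 11/5, 29/5, 18/5)

52/321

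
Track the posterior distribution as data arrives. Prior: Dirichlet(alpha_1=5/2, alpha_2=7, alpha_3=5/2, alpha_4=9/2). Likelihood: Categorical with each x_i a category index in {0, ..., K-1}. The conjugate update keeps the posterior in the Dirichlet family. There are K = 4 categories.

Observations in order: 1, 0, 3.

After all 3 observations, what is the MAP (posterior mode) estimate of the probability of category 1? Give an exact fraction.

14/31

obs 1: x=1 → posterior Dirichlet(5/2, 8, 5/2, 9/2)
obs 2: x=0 → posterior Dirichlet(7/2, 8, 5/2, 9/2)
obs 3: x=3 → posterior Dirichlet(7/2, 8, 5/2, 11/2)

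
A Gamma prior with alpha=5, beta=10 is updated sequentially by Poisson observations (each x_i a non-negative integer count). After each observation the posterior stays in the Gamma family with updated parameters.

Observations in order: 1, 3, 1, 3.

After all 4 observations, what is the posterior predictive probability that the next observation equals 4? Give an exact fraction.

obs 1: x=1 → posterior Gamma(6, 11)
obs 2: x=3 → posterior Gamma(9, 12)
obs 3: x=1 → posterior Gamma(10, 13)
obs 4: x=3 → posterior Gamma(13, 14)

288912177464508416/19705225067138671875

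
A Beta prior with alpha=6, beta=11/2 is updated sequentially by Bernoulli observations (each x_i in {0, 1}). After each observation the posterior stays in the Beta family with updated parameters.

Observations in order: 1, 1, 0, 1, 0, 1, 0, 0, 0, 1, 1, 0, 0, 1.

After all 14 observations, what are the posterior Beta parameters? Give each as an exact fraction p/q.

obs 1: x=1 → posterior Beta(7, 11/2)
obs 2: x=1 → posterior Beta(8, 11/2)
obs 3: x=0 → posterior Beta(8, 13/2)
obs 4: x=1 → posterior Beta(9, 13/2)
obs 5: x=0 → posterior Beta(9, 15/2)
obs 6: x=1 → posterior Beta(10, 15/2)
obs 7: x=0 → posterior Beta(10, 17/2)
obs 8: x=0 → posterior Beta(10, 19/2)
obs 9: x=0 → posterior Beta(10, 21/2)
obs 10: x=1 → posterior Beta(11, 21/2)
obs 11: x=1 → posterior Beta(12, 21/2)
obs 12: x=0 → posterior Beta(12, 23/2)
obs 13: x=0 → posterior Beta(12, 25/2)
obs 14: x=1 → posterior Beta(13, 25/2)

alpha=13, beta=25/2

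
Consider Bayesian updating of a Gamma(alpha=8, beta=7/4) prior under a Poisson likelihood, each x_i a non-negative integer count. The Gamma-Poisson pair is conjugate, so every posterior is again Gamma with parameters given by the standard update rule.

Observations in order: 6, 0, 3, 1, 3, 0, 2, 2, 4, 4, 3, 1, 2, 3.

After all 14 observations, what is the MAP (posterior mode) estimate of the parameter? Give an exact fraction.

obs 1: x=6 → posterior Gamma(14, 11/4)
obs 2: x=0 → posterior Gamma(14, 15/4)
obs 3: x=3 → posterior Gamma(17, 19/4)
obs 4: x=1 → posterior Gamma(18, 23/4)
obs 5: x=3 → posterior Gamma(21, 27/4)
obs 6: x=0 → posterior Gamma(21, 31/4)
obs 7: x=2 → posterior Gamma(23, 35/4)
obs 8: x=2 → posterior Gamma(25, 39/4)
obs 9: x=4 → posterior Gamma(29, 43/4)
obs 10: x=4 → posterior Gamma(33, 47/4)
obs 11: x=3 → posterior Gamma(36, 51/4)
obs 12: x=1 → posterior Gamma(37, 55/4)
obs 13: x=2 → posterior Gamma(39, 59/4)
obs 14: x=3 → posterior Gamma(42, 63/4)

164/63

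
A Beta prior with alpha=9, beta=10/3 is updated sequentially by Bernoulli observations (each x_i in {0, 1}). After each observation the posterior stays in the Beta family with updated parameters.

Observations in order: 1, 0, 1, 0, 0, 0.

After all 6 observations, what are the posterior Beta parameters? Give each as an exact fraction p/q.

obs 1: x=1 → posterior Beta(10, 10/3)
obs 2: x=0 → posterior Beta(10, 13/3)
obs 3: x=1 → posterior Beta(11, 13/3)
obs 4: x=0 → posterior Beta(11, 16/3)
obs 5: x=0 → posterior Beta(11, 19/3)
obs 6: x=0 → posterior Beta(11, 22/3)

alpha=11, beta=22/3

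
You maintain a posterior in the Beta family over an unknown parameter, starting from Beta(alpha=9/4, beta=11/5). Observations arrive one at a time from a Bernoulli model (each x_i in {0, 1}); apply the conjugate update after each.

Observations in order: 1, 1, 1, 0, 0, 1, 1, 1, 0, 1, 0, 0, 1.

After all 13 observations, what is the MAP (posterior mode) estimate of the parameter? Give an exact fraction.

obs 1: x=1 → posterior Beta(13/4, 11/5)
obs 2: x=1 → posterior Beta(17/4, 11/5)
obs 3: x=1 → posterior Beta(21/4, 11/5)
obs 4: x=0 → posterior Beta(21/4, 16/5)
obs 5: x=0 → posterior Beta(21/4, 21/5)
obs 6: x=1 → posterior Beta(25/4, 21/5)
obs 7: x=1 → posterior Beta(29/4, 21/5)
obs 8: x=1 → posterior Beta(33/4, 21/5)
obs 9: x=0 → posterior Beta(33/4, 26/5)
obs 10: x=1 → posterior Beta(37/4, 26/5)
obs 11: x=0 → posterior Beta(37/4, 31/5)
obs 12: x=0 → posterior Beta(37/4, 36/5)
obs 13: x=1 → posterior Beta(41/4, 36/5)

185/309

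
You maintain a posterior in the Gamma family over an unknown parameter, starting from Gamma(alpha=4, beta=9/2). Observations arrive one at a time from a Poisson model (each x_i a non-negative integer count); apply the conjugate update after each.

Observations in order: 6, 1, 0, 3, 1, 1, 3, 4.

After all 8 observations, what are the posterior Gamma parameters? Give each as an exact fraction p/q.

alpha=23, beta=25/2

obs 1: x=6 → posterior Gamma(10, 11/2)
obs 2: x=1 → posterior Gamma(11, 13/2)
obs 3: x=0 → posterior Gamma(11, 15/2)
obs 4: x=3 → posterior Gamma(14, 17/2)
obs 5: x=1 → posterior Gamma(15, 19/2)
obs 6: x=1 → posterior Gamma(16, 21/2)
obs 7: x=3 → posterior Gamma(19, 23/2)
obs 8: x=4 → posterior Gamma(23, 25/2)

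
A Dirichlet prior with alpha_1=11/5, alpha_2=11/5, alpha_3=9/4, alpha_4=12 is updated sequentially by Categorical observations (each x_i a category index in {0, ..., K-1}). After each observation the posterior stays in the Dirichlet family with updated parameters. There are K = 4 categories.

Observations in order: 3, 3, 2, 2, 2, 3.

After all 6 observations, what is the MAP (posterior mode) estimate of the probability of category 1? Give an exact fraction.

24/413

obs 1: x=3 → posterior Dirichlet(11/5, 11/5, 9/4, 13)
obs 2: x=3 → posterior Dirichlet(11/5, 11/5, 9/4, 14)
obs 3: x=2 → posterior Dirichlet(11/5, 11/5, 13/4, 14)
obs 4: x=2 → posterior Dirichlet(11/5, 11/5, 17/4, 14)
obs 5: x=2 → posterior Dirichlet(11/5, 11/5, 21/4, 14)
obs 6: x=3 → posterior Dirichlet(11/5, 11/5, 21/4, 15)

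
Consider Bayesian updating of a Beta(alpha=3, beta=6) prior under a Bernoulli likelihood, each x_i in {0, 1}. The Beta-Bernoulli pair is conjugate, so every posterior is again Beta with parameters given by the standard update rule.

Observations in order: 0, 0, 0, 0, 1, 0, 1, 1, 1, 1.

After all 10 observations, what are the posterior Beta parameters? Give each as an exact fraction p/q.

obs 1: x=0 → posterior Beta(3, 7)
obs 2: x=0 → posterior Beta(3, 8)
obs 3: x=0 → posterior Beta(3, 9)
obs 4: x=0 → posterior Beta(3, 10)
obs 5: x=1 → posterior Beta(4, 10)
obs 6: x=0 → posterior Beta(4, 11)
obs 7: x=1 → posterior Beta(5, 11)
obs 8: x=1 → posterior Beta(6, 11)
obs 9: x=1 → posterior Beta(7, 11)
obs 10: x=1 → posterior Beta(8, 11)

alpha=8, beta=11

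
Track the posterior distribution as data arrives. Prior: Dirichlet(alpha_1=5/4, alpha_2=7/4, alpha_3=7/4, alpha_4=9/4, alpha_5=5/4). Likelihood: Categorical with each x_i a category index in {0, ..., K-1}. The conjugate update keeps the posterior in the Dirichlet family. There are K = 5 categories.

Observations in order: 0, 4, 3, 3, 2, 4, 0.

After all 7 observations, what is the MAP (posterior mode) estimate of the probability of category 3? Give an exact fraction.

13/41

obs 1: x=0 → posterior Dirichlet(9/4, 7/4, 7/4, 9/4, 5/4)
obs 2: x=4 → posterior Dirichlet(9/4, 7/4, 7/4, 9/4, 9/4)
obs 3: x=3 → posterior Dirichlet(9/4, 7/4, 7/4, 13/4, 9/4)
obs 4: x=3 → posterior Dirichlet(9/4, 7/4, 7/4, 17/4, 9/4)
obs 5: x=2 → posterior Dirichlet(9/4, 7/4, 11/4, 17/4, 9/4)
obs 6: x=4 → posterior Dirichlet(9/4, 7/4, 11/4, 17/4, 13/4)
obs 7: x=0 → posterior Dirichlet(13/4, 7/4, 11/4, 17/4, 13/4)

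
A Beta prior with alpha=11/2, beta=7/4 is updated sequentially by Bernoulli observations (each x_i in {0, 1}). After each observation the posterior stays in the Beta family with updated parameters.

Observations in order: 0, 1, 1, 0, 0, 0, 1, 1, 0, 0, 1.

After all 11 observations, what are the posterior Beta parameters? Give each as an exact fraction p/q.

obs 1: x=0 → posterior Beta(11/2, 11/4)
obs 2: x=1 → posterior Beta(13/2, 11/4)
obs 3: x=1 → posterior Beta(15/2, 11/4)
obs 4: x=0 → posterior Beta(15/2, 15/4)
obs 5: x=0 → posterior Beta(15/2, 19/4)
obs 6: x=0 → posterior Beta(15/2, 23/4)
obs 7: x=1 → posterior Beta(17/2, 23/4)
obs 8: x=1 → posterior Beta(19/2, 23/4)
obs 9: x=0 → posterior Beta(19/2, 27/4)
obs 10: x=0 → posterior Beta(19/2, 31/4)
obs 11: x=1 → posterior Beta(21/2, 31/4)

alpha=21/2, beta=31/4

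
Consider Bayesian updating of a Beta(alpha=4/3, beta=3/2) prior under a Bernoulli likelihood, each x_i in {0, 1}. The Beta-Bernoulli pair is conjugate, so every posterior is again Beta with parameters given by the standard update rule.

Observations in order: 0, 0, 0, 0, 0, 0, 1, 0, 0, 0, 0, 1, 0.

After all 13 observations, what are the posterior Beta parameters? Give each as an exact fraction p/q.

obs 1: x=0 → posterior Beta(4/3, 5/2)
obs 2: x=0 → posterior Beta(4/3, 7/2)
obs 3: x=0 → posterior Beta(4/3, 9/2)
obs 4: x=0 → posterior Beta(4/3, 11/2)
obs 5: x=0 → posterior Beta(4/3, 13/2)
obs 6: x=0 → posterior Beta(4/3, 15/2)
obs 7: x=1 → posterior Beta(7/3, 15/2)
obs 8: x=0 → posterior Beta(7/3, 17/2)
obs 9: x=0 → posterior Beta(7/3, 19/2)
obs 10: x=0 → posterior Beta(7/3, 21/2)
obs 11: x=0 → posterior Beta(7/3, 23/2)
obs 12: x=1 → posterior Beta(10/3, 23/2)
obs 13: x=0 → posterior Beta(10/3, 25/2)

alpha=10/3, beta=25/2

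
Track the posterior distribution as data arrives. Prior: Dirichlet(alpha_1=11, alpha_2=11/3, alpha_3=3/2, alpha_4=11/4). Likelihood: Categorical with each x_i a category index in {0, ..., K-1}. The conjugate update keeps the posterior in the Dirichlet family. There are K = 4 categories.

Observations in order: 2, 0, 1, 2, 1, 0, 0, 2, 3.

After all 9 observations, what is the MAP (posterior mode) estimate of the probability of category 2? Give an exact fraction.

6/41

obs 1: x=2 → posterior Dirichlet(11, 11/3, 5/2, 11/4)
obs 2: x=0 → posterior Dirichlet(12, 11/3, 5/2, 11/4)
obs 3: x=1 → posterior Dirichlet(12, 14/3, 5/2, 11/4)
obs 4: x=2 → posterior Dirichlet(12, 14/3, 7/2, 11/4)
obs 5: x=1 → posterior Dirichlet(12, 17/3, 7/2, 11/4)
obs 6: x=0 → posterior Dirichlet(13, 17/3, 7/2, 11/4)
obs 7: x=0 → posterior Dirichlet(14, 17/3, 7/2, 11/4)
obs 8: x=2 → posterior Dirichlet(14, 17/3, 9/2, 11/4)
obs 9: x=3 → posterior Dirichlet(14, 17/3, 9/2, 15/4)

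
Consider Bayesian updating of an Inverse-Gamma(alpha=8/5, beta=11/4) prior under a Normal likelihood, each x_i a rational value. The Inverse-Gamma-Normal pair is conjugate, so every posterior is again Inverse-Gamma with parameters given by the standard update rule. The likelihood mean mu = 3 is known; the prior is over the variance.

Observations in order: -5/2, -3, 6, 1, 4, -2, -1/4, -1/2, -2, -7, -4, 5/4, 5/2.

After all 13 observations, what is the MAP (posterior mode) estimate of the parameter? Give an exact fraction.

obs 1: x=-5/2 → posterior Inverse-Gamma(21/10, 143/8)
obs 2: x=-3 → posterior Inverse-Gamma(13/5, 287/8)
obs 3: x=6 → posterior Inverse-Gamma(31/10, 323/8)
obs 4: x=1 → posterior Inverse-Gamma(18/5, 339/8)
obs 5: x=4 → posterior Inverse-Gamma(41/10, 343/8)
obs 6: x=-2 → posterior Inverse-Gamma(23/5, 443/8)
obs 7: x=-1/4 → posterior Inverse-Gamma(51/10, 1941/32)
obs 8: x=-1/2 → posterior Inverse-Gamma(28/5, 2137/32)
obs 9: x=-2 → posterior Inverse-Gamma(61/10, 2537/32)
obs 10: x=-7 → posterior Inverse-Gamma(33/5, 4137/32)
obs 11: x=-4 → posterior Inverse-Gamma(71/10, 4921/32)
obs 12: x=5/4 → posterior Inverse-Gamma(38/5, 2485/16)
obs 13: x=5/2 → posterior Inverse-Gamma(81/10, 2487/16)

12435/728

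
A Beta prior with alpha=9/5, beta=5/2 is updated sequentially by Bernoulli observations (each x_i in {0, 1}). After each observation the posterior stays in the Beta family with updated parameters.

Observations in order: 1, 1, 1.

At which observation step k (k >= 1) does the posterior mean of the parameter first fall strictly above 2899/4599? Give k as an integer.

k = 3

obs 1: x=1 → posterior Beta(14/5, 5/2)
obs 2: x=1 → posterior Beta(19/5, 5/2)
obs 3: x=1 → posterior Beta(24/5, 5/2)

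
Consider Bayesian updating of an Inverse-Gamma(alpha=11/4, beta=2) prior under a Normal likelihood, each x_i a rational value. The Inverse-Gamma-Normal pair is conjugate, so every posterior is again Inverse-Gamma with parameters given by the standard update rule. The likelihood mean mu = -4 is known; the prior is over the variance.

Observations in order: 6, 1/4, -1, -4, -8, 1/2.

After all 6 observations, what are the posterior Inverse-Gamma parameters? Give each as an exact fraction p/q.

obs 1: x=6 → posterior Inverse-Gamma(13/4, 52)
obs 2: x=1/4 → posterior Inverse-Gamma(15/4, 1953/32)
obs 3: x=-1 → posterior Inverse-Gamma(17/4, 2097/32)
obs 4: x=-4 → posterior Inverse-Gamma(19/4, 2097/32)
obs 5: x=-8 → posterior Inverse-Gamma(21/4, 2353/32)
obs 6: x=1/2 → posterior Inverse-Gamma(23/4, 2677/32)

alpha=23/4, beta=2677/32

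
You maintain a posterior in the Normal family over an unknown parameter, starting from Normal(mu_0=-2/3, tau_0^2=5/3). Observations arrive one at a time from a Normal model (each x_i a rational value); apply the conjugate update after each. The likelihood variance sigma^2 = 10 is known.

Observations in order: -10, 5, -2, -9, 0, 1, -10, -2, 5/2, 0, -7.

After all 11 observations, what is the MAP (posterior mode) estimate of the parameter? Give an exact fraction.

obs 1: x=-10 → posterior Normal(-2, 10/7)
obs 2: x=5 → posterior Normal(-9/8, 5/4)
obs 3: x=-2 → posterior Normal(-11/9, 10/9)
obs 4: x=-9 → posterior Normal(-2, 1)
obs 5: x=0 → posterior Normal(-20/11, 10/11)
obs 6: x=1 → posterior Normal(-19/12, 5/6)
obs 7: x=-10 → posterior Normal(-29/13, 10/13)
obs 8: x=-2 → posterior Normal(-31/14, 5/7)
obs 9: x=5/2 → posterior Normal(-19/10, 2/3)
obs 10: x=0 → posterior Normal(-57/32, 5/8)
obs 11: x=-7 → posterior Normal(-71/34, 10/17)

-71/34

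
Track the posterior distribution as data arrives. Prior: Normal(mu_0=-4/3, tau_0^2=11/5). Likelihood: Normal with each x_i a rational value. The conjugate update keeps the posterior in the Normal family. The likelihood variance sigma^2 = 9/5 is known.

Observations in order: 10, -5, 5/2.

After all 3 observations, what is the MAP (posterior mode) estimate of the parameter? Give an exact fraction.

obs 1: x=10 → posterior Normal(49/10, 99/100)
obs 2: x=-5 → posterior Normal(43/31, 99/155)
obs 3: x=5/2 → posterior Normal(47/28, 33/70)

47/28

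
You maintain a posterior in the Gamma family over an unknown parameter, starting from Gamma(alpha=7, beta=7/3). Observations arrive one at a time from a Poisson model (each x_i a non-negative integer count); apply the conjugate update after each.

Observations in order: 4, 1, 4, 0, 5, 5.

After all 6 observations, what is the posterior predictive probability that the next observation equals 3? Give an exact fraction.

obs 1: x=4 → posterior Gamma(11, 10/3)
obs 2: x=1 → posterior Gamma(12, 13/3)
obs 3: x=4 → posterior Gamma(16, 16/3)
obs 4: x=0 → posterior Gamma(16, 19/3)
obs 5: x=5 → posterior Gamma(21, 22/3)
obs 6: x=5 → posterior Gamma(26, 25/3)

7014389069581739022396504878997802734375/33145523113253374862572728253364605812736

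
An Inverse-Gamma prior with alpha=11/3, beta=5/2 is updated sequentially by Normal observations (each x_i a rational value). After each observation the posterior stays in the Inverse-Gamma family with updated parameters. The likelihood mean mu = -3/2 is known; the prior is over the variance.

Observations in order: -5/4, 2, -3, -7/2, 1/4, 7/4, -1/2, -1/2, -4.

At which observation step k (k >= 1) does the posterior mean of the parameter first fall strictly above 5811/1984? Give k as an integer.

k = 6

obs 1: x=-5/4 → posterior Inverse-Gamma(25/6, 81/32)
obs 2: x=2 → posterior Inverse-Gamma(14/3, 277/32)
obs 3: x=-3 → posterior Inverse-Gamma(31/6, 313/32)
obs 4: x=-7/2 → posterior Inverse-Gamma(17/3, 377/32)
obs 5: x=1/4 → posterior Inverse-Gamma(37/6, 213/16)
obs 6: x=7/4 → posterior Inverse-Gamma(20/3, 595/32)
obs 7: x=-1/2 → posterior Inverse-Gamma(43/6, 611/32)
obs 8: x=-1/2 → posterior Inverse-Gamma(23/3, 627/32)
obs 9: x=-4 → posterior Inverse-Gamma(49/6, 727/32)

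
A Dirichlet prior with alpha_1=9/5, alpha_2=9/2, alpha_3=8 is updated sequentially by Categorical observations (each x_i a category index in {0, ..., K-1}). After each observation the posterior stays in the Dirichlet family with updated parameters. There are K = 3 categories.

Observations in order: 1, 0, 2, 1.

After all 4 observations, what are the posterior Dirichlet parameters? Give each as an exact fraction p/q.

alpha_1=14/5, alpha_2=13/2, alpha_3=9

obs 1: x=1 → posterior Dirichlet(9/5, 11/2, 8)
obs 2: x=0 → posterior Dirichlet(14/5, 11/2, 8)
obs 3: x=2 → posterior Dirichlet(14/5, 11/2, 9)
obs 4: x=1 → posterior Dirichlet(14/5, 13/2, 9)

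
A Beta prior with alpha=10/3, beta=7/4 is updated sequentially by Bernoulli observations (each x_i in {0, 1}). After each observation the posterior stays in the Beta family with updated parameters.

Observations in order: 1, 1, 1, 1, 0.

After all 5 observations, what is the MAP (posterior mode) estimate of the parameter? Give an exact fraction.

76/97

obs 1: x=1 → posterior Beta(13/3, 7/4)
obs 2: x=1 → posterior Beta(16/3, 7/4)
obs 3: x=1 → posterior Beta(19/3, 7/4)
obs 4: x=1 → posterior Beta(22/3, 7/4)
obs 5: x=0 → posterior Beta(22/3, 11/4)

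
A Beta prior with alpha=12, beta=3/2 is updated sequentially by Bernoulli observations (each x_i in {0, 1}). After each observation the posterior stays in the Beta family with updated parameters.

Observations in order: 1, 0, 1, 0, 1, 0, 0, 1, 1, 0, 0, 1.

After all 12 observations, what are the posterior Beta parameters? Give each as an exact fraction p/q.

obs 1: x=1 → posterior Beta(13, 3/2)
obs 2: x=0 → posterior Beta(13, 5/2)
obs 3: x=1 → posterior Beta(14, 5/2)
obs 4: x=0 → posterior Beta(14, 7/2)
obs 5: x=1 → posterior Beta(15, 7/2)
obs 6: x=0 → posterior Beta(15, 9/2)
obs 7: x=0 → posterior Beta(15, 11/2)
obs 8: x=1 → posterior Beta(16, 11/2)
obs 9: x=1 → posterior Beta(17, 11/2)
obs 10: x=0 → posterior Beta(17, 13/2)
obs 11: x=0 → posterior Beta(17, 15/2)
obs 12: x=1 → posterior Beta(18, 15/2)

alpha=18, beta=15/2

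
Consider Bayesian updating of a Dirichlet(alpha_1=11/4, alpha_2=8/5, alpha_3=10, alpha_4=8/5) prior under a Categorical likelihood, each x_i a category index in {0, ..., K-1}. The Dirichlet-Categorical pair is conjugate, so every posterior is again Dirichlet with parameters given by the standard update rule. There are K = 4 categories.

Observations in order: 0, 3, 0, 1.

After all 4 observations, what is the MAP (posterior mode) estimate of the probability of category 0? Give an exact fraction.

75/319

obs 1: x=0 → posterior Dirichlet(15/4, 8/5, 10, 8/5)
obs 2: x=3 → posterior Dirichlet(15/4, 8/5, 10, 13/5)
obs 3: x=0 → posterior Dirichlet(19/4, 8/5, 10, 13/5)
obs 4: x=1 → posterior Dirichlet(19/4, 13/5, 10, 13/5)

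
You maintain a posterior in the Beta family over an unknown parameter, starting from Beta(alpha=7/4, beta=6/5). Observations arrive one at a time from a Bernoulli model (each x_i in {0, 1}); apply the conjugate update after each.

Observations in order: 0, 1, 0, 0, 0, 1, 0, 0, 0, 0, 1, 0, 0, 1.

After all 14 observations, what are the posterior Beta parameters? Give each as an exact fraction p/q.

obs 1: x=0 → posterior Beta(7/4, 11/5)
obs 2: x=1 → posterior Beta(11/4, 11/5)
obs 3: x=0 → posterior Beta(11/4, 16/5)
obs 4: x=0 → posterior Beta(11/4, 21/5)
obs 5: x=0 → posterior Beta(11/4, 26/5)
obs 6: x=1 → posterior Beta(15/4, 26/5)
obs 7: x=0 → posterior Beta(15/4, 31/5)
obs 8: x=0 → posterior Beta(15/4, 36/5)
obs 9: x=0 → posterior Beta(15/4, 41/5)
obs 10: x=0 → posterior Beta(15/4, 46/5)
obs 11: x=1 → posterior Beta(19/4, 46/5)
obs 12: x=0 → posterior Beta(19/4, 51/5)
obs 13: x=0 → posterior Beta(19/4, 56/5)
obs 14: x=1 → posterior Beta(23/4, 56/5)

alpha=23/4, beta=56/5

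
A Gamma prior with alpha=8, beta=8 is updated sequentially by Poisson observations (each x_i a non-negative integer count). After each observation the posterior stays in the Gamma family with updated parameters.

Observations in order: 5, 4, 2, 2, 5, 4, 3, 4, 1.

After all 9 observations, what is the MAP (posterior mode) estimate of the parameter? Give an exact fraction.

obs 1: x=5 → posterior Gamma(13, 9)
obs 2: x=4 → posterior Gamma(17, 10)
obs 3: x=2 → posterior Gamma(19, 11)
obs 4: x=2 → posterior Gamma(21, 12)
obs 5: x=5 → posterior Gamma(26, 13)
obs 6: x=4 → posterior Gamma(30, 14)
obs 7: x=3 → posterior Gamma(33, 15)
obs 8: x=4 → posterior Gamma(37, 16)
obs 9: x=1 → posterior Gamma(38, 17)

37/17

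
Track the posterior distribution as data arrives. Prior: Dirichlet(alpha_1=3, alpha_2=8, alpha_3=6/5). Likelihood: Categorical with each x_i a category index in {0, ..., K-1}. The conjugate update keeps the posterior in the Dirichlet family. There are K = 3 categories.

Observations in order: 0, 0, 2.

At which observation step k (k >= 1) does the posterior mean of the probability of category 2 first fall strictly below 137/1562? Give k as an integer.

obs 1: x=0 → posterior Dirichlet(4, 8, 6/5)
obs 2: x=0 → posterior Dirichlet(5, 8, 6/5)
obs 3: x=2 → posterior Dirichlet(5, 8, 11/5)

k = 2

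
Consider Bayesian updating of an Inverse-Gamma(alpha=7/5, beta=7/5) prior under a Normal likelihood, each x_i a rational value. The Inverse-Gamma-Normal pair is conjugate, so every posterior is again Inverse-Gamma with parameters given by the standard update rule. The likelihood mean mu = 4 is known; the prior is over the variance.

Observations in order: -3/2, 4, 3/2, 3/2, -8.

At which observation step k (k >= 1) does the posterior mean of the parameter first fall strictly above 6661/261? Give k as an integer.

obs 1: x=-3/2 → posterior Inverse-Gamma(19/10, 661/40)
obs 2: x=4 → posterior Inverse-Gamma(12/5, 661/40)
obs 3: x=3/2 → posterior Inverse-Gamma(29/10, 393/20)
obs 4: x=3/2 → posterior Inverse-Gamma(17/5, 911/40)
obs 5: x=-8 → posterior Inverse-Gamma(39/10, 3791/40)

k = 5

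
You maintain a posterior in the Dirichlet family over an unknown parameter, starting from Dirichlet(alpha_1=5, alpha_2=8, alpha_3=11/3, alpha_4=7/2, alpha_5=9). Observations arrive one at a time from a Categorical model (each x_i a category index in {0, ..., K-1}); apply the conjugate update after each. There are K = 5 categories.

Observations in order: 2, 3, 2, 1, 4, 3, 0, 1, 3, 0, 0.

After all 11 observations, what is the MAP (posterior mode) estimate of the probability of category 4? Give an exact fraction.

obs 1: x=2 → posterior Dirichlet(5, 8, 14/3, 7/2, 9)
obs 2: x=3 → posterior Dirichlet(5, 8, 14/3, 9/2, 9)
obs 3: x=2 → posterior Dirichlet(5, 8, 17/3, 9/2, 9)
obs 4: x=1 → posterior Dirichlet(5, 9, 17/3, 9/2, 9)
obs 5: x=4 → posterior Dirichlet(5, 9, 17/3, 9/2, 10)
obs 6: x=3 → posterior Dirichlet(5, 9, 17/3, 11/2, 10)
obs 7: x=0 → posterior Dirichlet(6, 9, 17/3, 11/2, 10)
obs 8: x=1 → posterior Dirichlet(6, 10, 17/3, 11/2, 10)
obs 9: x=3 → posterior Dirichlet(6, 10, 17/3, 13/2, 10)
obs 10: x=0 → posterior Dirichlet(7, 10, 17/3, 13/2, 10)
obs 11: x=0 → posterior Dirichlet(8, 10, 17/3, 13/2, 10)

54/211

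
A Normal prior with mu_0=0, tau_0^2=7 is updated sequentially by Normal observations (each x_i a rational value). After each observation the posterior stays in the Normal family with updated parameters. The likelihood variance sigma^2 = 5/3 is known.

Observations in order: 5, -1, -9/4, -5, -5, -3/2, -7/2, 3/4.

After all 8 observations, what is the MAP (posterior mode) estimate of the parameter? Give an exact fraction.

obs 1: x=5 → posterior Normal(105/26, 35/26)
obs 2: x=-1 → posterior Normal(84/47, 35/47)
obs 3: x=-9/4 → posterior Normal(147/272, 35/68)
obs 4: x=-5 → posterior Normal(-273/356, 35/89)
obs 5: x=-5 → posterior Normal(-63/40, 7/22)
obs 6: x=-3/2 → posterior Normal(-819/524, 35/131)
obs 7: x=-7/2 → posterior Normal(-1113/608, 35/152)
obs 8: x=3/4 → posterior Normal(-525/346, 35/173)

-525/346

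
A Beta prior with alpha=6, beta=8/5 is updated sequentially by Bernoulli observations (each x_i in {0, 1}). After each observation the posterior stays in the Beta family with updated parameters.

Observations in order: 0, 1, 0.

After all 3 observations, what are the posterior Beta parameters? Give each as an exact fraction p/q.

obs 1: x=0 → posterior Beta(6, 13/5)
obs 2: x=1 → posterior Beta(7, 13/5)
obs 3: x=0 → posterior Beta(7, 18/5)

alpha=7, beta=18/5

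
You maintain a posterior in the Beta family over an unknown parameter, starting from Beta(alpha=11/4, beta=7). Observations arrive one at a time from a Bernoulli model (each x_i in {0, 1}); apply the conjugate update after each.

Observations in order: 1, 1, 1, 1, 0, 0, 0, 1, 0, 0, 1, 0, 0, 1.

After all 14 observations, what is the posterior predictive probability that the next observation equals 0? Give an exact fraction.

obs 1: x=1 → posterior Beta(15/4, 7)
obs 2: x=1 → posterior Beta(19/4, 7)
obs 3: x=1 → posterior Beta(23/4, 7)
obs 4: x=1 → posterior Beta(27/4, 7)
obs 5: x=0 → posterior Beta(27/4, 8)
obs 6: x=0 → posterior Beta(27/4, 9)
obs 7: x=0 → posterior Beta(27/4, 10)
obs 8: x=1 → posterior Beta(31/4, 10)
obs 9: x=0 → posterior Beta(31/4, 11)
obs 10: x=0 → posterior Beta(31/4, 12)
obs 11: x=1 → posterior Beta(35/4, 12)
obs 12: x=0 → posterior Beta(35/4, 13)
obs 13: x=0 → posterior Beta(35/4, 14)
obs 14: x=1 → posterior Beta(39/4, 14)

56/95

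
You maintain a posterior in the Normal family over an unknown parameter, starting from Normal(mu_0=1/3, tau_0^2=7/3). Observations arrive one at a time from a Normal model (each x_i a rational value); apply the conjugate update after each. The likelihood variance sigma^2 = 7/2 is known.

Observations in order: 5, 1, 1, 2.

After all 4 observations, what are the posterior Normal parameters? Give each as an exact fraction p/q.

obs 1: x=5 → posterior Normal(11/5, 7/5)
obs 2: x=1 → posterior Normal(13/7, 1)
obs 3: x=1 → posterior Normal(5/3, 7/9)
obs 4: x=2 → posterior Normal(19/11, 7/11)

mu_0=19/11, tau_0^2=7/11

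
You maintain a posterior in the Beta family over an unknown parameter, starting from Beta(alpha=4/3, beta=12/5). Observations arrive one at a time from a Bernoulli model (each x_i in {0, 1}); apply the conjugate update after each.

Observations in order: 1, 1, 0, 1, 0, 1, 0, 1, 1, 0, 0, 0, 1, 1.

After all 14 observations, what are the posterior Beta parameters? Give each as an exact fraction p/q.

obs 1: x=1 → posterior Beta(7/3, 12/5)
obs 2: x=1 → posterior Beta(10/3, 12/5)
obs 3: x=0 → posterior Beta(10/3, 17/5)
obs 4: x=1 → posterior Beta(13/3, 17/5)
obs 5: x=0 → posterior Beta(13/3, 22/5)
obs 6: x=1 → posterior Beta(16/3, 22/5)
obs 7: x=0 → posterior Beta(16/3, 27/5)
obs 8: x=1 → posterior Beta(19/3, 27/5)
obs 9: x=1 → posterior Beta(22/3, 27/5)
obs 10: x=0 → posterior Beta(22/3, 32/5)
obs 11: x=0 → posterior Beta(22/3, 37/5)
obs 12: x=0 → posterior Beta(22/3, 42/5)
obs 13: x=1 → posterior Beta(25/3, 42/5)
obs 14: x=1 → posterior Beta(28/3, 42/5)

alpha=28/3, beta=42/5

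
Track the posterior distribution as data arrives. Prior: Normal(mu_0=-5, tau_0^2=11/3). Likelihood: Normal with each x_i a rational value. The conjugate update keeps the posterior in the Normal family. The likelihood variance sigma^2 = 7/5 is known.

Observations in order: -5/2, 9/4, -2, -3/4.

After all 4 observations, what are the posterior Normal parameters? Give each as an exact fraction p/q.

obs 1: x=-5/2 → posterior Normal(-485/152, 77/76)
obs 2: x=9/4 → posterior Normal(-475/524, 77/131)
obs 3: x=-2 → posterior Normal(-305/248, 77/186)
obs 4: x=-3/4 → posterior Normal(-270/241, 77/241)

mu_0=-270/241, tau_0^2=77/241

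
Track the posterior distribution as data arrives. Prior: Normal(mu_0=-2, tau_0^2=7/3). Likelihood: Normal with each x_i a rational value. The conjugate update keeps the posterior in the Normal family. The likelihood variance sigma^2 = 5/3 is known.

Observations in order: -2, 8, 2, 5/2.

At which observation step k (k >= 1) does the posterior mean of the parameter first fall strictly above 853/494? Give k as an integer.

k = 3

obs 1: x=-2 → posterior Normal(-2, 35/36)
obs 2: x=8 → posterior Normal(32/19, 35/57)
obs 3: x=2 → posterior Normal(23/13, 35/78)
obs 4: x=5/2 → posterior Normal(127/66, 35/99)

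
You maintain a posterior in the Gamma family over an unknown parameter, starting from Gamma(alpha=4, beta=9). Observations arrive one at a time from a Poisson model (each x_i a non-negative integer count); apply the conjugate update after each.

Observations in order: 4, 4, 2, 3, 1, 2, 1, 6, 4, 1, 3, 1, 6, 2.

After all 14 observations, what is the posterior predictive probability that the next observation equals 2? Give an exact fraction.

45330183202451789283590624531749892149511344455912650563543255/171571288816592485513901966978315402193791078248069359659384832

obs 1: x=4 → posterior Gamma(8, 10)
obs 2: x=4 → posterior Gamma(12, 11)
obs 3: x=2 → posterior Gamma(14, 12)
obs 4: x=3 → posterior Gamma(17, 13)
obs 5: x=1 → posterior Gamma(18, 14)
obs 6: x=2 → posterior Gamma(20, 15)
obs 7: x=1 → posterior Gamma(21, 16)
obs 8: x=6 → posterior Gamma(27, 17)
obs 9: x=4 → posterior Gamma(31, 18)
obs 10: x=1 → posterior Gamma(32, 19)
obs 11: x=3 → posterior Gamma(35, 20)
obs 12: x=1 → posterior Gamma(36, 21)
obs 13: x=6 → posterior Gamma(42, 22)
obs 14: x=2 → posterior Gamma(44, 23)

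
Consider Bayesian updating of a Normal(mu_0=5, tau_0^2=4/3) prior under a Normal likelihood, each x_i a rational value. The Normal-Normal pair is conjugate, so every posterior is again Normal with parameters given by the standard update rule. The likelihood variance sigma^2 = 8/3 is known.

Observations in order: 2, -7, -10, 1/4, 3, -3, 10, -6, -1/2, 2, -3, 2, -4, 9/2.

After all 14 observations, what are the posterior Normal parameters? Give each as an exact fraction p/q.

obs 1: x=2 → posterior Normal(4, 8/9)
obs 2: x=-7 → posterior Normal(5/4, 2/3)
obs 3: x=-10 → posterior Normal(-1, 8/15)
obs 4: x=1/4 → posterior Normal(-19/24, 4/9)
obs 5: x=3 → posterior Normal(-1/4, 8/21)
obs 6: x=-3 → posterior Normal(-19/32, 1/3)
obs 7: x=10 → posterior Normal(7/12, 8/27)
obs 8: x=-6 → posterior Normal(-3/40, 4/15)
obs 9: x=-1/2 → posterior Normal(-5/44, 8/33)
obs 10: x=2 → posterior Normal(1/16, 2/9)
obs 11: x=-3 → posterior Normal(-9/52, 8/39)
obs 12: x=2 → posterior Normal(-1/56, 4/21)
obs 13: x=-4 → posterior Normal(-17/60, 8/45)
obs 14: x=9/2 → posterior Normal(1/64, 1/6)

mu_0=1/64, tau_0^2=1/6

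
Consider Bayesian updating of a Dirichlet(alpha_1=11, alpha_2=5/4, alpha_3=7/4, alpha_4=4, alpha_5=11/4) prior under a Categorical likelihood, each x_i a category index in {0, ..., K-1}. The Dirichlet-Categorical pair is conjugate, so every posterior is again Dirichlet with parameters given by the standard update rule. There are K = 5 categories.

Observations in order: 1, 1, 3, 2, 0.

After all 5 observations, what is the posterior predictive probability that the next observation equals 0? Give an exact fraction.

obs 1: x=1 → posterior Dirichlet(11, 9/4, 7/4, 4, 11/4)
obs 2: x=1 → posterior Dirichlet(11, 13/4, 7/4, 4, 11/4)
obs 3: x=3 → posterior Dirichlet(11, 13/4, 7/4, 5, 11/4)
obs 4: x=2 → posterior Dirichlet(11, 13/4, 11/4, 5, 11/4)
obs 5: x=0 → posterior Dirichlet(12, 13/4, 11/4, 5, 11/4)

48/103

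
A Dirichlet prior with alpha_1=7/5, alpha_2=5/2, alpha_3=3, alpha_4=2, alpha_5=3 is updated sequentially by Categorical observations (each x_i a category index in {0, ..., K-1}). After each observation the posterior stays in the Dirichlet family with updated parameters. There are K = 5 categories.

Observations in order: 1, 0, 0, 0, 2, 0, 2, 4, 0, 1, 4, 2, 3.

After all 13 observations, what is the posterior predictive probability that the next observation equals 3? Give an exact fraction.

obs 1: x=1 → posterior Dirichlet(7/5, 7/2, 3, 2, 3)
obs 2: x=0 → posterior Dirichlet(12/5, 7/2, 3, 2, 3)
obs 3: x=0 → posterior Dirichlet(17/5, 7/2, 3, 2, 3)
obs 4: x=0 → posterior Dirichlet(22/5, 7/2, 3, 2, 3)
obs 5: x=2 → posterior Dirichlet(22/5, 7/2, 4, 2, 3)
obs 6: x=0 → posterior Dirichlet(27/5, 7/2, 4, 2, 3)
obs 7: x=2 → posterior Dirichlet(27/5, 7/2, 5, 2, 3)
obs 8: x=4 → posterior Dirichlet(27/5, 7/2, 5, 2, 4)
obs 9: x=0 → posterior Dirichlet(32/5, 7/2, 5, 2, 4)
obs 10: x=1 → posterior Dirichlet(32/5, 9/2, 5, 2, 4)
obs 11: x=4 → posterior Dirichlet(32/5, 9/2, 5, 2, 5)
obs 12: x=2 → posterior Dirichlet(32/5, 9/2, 6, 2, 5)
obs 13: x=3 → posterior Dirichlet(32/5, 9/2, 6, 3, 5)

10/83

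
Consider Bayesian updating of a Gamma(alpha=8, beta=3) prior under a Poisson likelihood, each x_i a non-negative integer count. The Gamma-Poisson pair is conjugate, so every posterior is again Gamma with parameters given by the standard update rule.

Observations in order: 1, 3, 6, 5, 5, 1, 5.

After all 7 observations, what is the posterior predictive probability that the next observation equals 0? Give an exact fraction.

10000000000000000000000000000000000/255476698618765889551019445759400441

obs 1: x=1 → posterior Gamma(9, 4)
obs 2: x=3 → posterior Gamma(12, 5)
obs 3: x=6 → posterior Gamma(18, 6)
obs 4: x=5 → posterior Gamma(23, 7)
obs 5: x=5 → posterior Gamma(28, 8)
obs 6: x=1 → posterior Gamma(29, 9)
obs 7: x=5 → posterior Gamma(34, 10)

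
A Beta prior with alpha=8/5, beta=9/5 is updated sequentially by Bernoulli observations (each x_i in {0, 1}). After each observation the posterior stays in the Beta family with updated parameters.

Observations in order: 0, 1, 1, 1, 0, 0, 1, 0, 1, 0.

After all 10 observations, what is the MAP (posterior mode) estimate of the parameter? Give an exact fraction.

28/57

obs 1: x=0 → posterior Beta(8/5, 14/5)
obs 2: x=1 → posterior Beta(13/5, 14/5)
obs 3: x=1 → posterior Beta(18/5, 14/5)
obs 4: x=1 → posterior Beta(23/5, 14/5)
obs 5: x=0 → posterior Beta(23/5, 19/5)
obs 6: x=0 → posterior Beta(23/5, 24/5)
obs 7: x=1 → posterior Beta(28/5, 24/5)
obs 8: x=0 → posterior Beta(28/5, 29/5)
obs 9: x=1 → posterior Beta(33/5, 29/5)
obs 10: x=0 → posterior Beta(33/5, 34/5)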